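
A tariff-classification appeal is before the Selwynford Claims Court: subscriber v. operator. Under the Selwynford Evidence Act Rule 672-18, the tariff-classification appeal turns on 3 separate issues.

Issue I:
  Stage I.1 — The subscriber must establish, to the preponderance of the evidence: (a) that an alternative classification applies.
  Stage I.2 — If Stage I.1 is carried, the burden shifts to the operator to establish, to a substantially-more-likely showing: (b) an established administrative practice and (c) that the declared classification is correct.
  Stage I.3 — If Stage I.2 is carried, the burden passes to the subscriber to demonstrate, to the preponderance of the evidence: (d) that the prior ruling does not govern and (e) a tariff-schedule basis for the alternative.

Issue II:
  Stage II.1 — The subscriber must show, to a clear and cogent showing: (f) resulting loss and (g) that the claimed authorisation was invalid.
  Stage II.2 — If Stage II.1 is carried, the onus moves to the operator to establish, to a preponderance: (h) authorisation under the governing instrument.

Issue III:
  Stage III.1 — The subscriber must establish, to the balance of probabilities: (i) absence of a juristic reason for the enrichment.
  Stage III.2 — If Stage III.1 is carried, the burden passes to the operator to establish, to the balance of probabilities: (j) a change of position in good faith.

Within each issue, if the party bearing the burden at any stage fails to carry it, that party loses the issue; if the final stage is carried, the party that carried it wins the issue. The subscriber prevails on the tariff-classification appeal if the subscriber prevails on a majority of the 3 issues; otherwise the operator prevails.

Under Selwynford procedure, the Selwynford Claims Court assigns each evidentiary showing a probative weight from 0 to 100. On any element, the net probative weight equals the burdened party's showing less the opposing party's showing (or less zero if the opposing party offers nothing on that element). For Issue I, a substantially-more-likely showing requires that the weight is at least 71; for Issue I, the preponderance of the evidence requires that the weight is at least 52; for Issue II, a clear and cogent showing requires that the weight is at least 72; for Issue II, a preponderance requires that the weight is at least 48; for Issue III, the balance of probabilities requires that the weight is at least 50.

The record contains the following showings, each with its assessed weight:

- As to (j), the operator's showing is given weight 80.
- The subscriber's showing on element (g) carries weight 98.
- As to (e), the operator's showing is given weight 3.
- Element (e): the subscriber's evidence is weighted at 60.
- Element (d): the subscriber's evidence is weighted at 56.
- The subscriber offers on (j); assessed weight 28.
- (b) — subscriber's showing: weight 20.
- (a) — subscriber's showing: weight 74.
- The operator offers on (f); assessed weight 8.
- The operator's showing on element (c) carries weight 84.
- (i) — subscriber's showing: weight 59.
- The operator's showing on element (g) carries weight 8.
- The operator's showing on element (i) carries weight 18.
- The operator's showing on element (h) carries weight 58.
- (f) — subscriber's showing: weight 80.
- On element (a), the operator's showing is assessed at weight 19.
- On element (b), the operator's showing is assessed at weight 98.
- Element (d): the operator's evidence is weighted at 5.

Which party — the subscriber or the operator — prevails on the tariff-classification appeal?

operator

— Issue I —
Stage I.1 (subscriber, the preponderance of the evidence, weight is at least 52): (a) net 74−19=55 ≥ 52 — meets.
  All elements met. The burden passes to the operator.
Stage I.2 (operator, a substantially-more-likely showing, weight is at least 71): (b) net 98−20=78 ≥ 71 — meets; (c) 84 ≥ 71 — meets.
  All elements met. The burden passes to the subscriber.
Stage I.3 (subscriber, the preponderance of the evidence, weight is at least 52): (d) net 56−5=51 < 52 — fails; (e) net 60−3=57 ≥ 52 — meets.
  The subscriber does not carry Stage I.3.
The analysis ends at Stage I.3; the operator prevails on this issue.
— Issue II —
Stage II.1 (subscriber, a clear and cogent showing, weight is at least 72): (f) net 80−8=72 ≥ 72 — meets; (g) net 98−8=90 ≥ 72 — meets.
  The subscriber carries Stage II.1; the operator now bears the burden.
Stage II.2 (operator, a preponderance, weight is at least 48): (h) 58 ≥ 48 — meets.
  The operator carries the last stage.
All stages carried — the operator prevails on this issue.
— Issue III —
Stage III.1 (subscriber, the balance of probabilities, weight is at least 50): (i) net 59−18=41 < 50 — fails.
  Not every element is met, so the subscriber fails to carry Stage III.1.
The analysis ends at Stage III.1; the operator prevails on this issue.
Per-issue: Issue I → operator; Issue II → operator; Issue III → operator. The subscriber must prevail on a majority of issues; overall, the operator prevails.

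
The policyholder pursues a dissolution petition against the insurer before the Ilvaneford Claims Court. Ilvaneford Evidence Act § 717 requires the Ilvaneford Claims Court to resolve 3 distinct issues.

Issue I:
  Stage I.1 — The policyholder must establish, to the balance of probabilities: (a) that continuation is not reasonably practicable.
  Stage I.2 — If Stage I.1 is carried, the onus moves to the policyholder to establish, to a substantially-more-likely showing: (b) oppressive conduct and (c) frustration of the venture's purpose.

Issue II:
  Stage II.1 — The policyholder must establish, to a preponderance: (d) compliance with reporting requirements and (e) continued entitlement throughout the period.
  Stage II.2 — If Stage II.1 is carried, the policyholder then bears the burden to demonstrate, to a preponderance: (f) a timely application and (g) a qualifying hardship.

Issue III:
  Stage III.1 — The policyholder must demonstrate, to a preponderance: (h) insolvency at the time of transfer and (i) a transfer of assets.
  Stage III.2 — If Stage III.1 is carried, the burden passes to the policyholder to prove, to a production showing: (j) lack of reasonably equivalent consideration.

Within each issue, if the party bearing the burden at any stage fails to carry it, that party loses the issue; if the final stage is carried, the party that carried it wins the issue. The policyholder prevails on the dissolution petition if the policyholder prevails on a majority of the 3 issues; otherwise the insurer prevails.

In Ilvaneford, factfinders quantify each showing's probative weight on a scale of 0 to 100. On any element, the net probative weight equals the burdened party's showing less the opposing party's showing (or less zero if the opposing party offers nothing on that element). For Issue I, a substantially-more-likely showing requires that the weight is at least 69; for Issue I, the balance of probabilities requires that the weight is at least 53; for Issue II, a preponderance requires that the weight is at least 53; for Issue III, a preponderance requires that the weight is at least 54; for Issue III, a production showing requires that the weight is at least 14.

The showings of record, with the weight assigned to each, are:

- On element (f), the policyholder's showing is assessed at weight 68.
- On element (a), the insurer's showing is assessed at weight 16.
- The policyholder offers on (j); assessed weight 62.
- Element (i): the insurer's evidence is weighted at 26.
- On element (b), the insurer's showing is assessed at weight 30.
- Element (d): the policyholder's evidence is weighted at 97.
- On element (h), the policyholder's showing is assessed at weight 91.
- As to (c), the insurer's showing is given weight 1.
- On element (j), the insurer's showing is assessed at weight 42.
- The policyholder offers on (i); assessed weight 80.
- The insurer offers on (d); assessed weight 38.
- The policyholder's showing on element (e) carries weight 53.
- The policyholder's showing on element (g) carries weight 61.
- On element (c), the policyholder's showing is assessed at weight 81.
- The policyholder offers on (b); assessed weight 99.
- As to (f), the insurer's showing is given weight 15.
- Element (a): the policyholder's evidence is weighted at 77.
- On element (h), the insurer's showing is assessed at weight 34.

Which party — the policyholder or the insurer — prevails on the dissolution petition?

policyholder

— Issue I —
At Stage I.1 the policyholder must meet the balance of probabilities (weight is at least 53): on (a) the weight is 77 less the opposing 16 gives net 61, ≥ 53, so (a) meets the standard.
  Stage I.1 carried; the burden remains with the policyholder.
At Stage I.2 the policyholder must meet a substantially-more-likely showing (weight is at least 69): on (b) the weight is 99 less the opposing 30 gives net 69, ≥ 69, so (b) meets the standard; on (c) the weight is 81 less the opposing 1 gives net 80, which does reach 69, so (c) meets the standard.
  The policyholder carries the last stage.
Every stage carried; the policyholder prevails on this issue.
— Issue II —
Stage II.1 (policyholder, a preponderance, weight is at least 53): (d) net 97−38=59 ≥ 53 — meets; (e) 53 ≥ 53 — meets.
  Stage II.1 is satisfied; the policyholder continues to bear the burden.
Stage II.2 (policyholder, a preponderance, weight is at least 53): (f) net 68−15=53 ≥ 53 — meets; (g) 61 ≥ 53 — meets.
  Stage II.2 carried; the final stage is satisfied.
All stages carried — the policyholder prevails on this issue.
— Issue III —
At Stage III.1 the policyholder must meet a preponderance (weight is at least 54): on (h) the weight is 91 less the opposing 34 gives net 57, ≥ 54, so (h) meets the standard; on (i) the weight is 80 less the opposing 26 gives net 54, which does reach 54, so (i) meets the standard.
  All elements met. The policyholder retains the burden for Stage III.2.
At Stage III.2 the policyholder must meet a production showing (weight is at least 14): on (j) the weight is 62 less the opposing 42 gives net 20, which does reach 14, so (j) meets the standard.
  The policyholder carries the last stage.
All stages carried — the policyholder prevails on this issue.
Per-issue: Issue I → policyholder; Issue II → policyholder; Issue III → policyholder. The policyholder must prevail on a majority of issues; overall, the policyholder prevails.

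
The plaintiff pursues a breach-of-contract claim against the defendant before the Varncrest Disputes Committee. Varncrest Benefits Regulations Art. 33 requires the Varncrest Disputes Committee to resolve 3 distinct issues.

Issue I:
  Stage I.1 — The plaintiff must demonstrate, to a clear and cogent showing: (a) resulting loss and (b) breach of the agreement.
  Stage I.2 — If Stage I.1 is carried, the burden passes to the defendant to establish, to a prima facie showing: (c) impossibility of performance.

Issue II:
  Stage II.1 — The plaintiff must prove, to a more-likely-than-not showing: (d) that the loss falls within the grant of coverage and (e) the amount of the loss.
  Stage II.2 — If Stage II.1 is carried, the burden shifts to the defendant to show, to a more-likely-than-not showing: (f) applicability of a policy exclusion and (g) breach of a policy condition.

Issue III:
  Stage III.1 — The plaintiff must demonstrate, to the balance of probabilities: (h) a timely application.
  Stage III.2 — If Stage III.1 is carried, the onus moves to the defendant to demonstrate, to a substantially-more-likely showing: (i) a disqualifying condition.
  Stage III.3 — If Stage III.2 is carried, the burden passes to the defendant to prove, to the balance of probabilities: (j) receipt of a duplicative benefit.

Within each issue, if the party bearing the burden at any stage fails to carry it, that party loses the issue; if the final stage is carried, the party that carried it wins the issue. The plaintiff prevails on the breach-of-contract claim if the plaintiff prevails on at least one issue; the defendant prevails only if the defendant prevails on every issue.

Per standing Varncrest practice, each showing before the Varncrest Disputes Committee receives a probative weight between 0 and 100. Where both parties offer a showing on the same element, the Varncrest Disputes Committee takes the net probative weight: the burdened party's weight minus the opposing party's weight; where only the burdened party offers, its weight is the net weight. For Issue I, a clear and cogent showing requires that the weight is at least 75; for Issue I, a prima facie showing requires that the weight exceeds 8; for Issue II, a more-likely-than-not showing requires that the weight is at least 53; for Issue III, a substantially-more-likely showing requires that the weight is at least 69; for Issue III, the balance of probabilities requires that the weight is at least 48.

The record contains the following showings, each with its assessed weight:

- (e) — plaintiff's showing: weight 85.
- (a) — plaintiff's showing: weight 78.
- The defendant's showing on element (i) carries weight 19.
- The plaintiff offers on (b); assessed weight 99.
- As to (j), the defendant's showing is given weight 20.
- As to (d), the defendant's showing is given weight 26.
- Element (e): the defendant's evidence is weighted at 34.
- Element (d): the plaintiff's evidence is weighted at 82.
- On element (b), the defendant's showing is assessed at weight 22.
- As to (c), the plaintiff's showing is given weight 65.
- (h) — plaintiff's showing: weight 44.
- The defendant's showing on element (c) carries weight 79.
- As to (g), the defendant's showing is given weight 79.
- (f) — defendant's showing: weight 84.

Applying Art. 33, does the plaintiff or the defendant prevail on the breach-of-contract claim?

— Issue I —
Stage I.1 — burden on plaintiff; standard: a clear and cogent showing (weight is at least 75).
    (a): 78 ≥ 75 [met]
    (b): 99 − 22 = 77 ≥ 75 [met]
  Stage I.1 carried; the burden shifts to the defendant.
Stage I.2 — burden on defendant; standard: a prima facie showing (weight exceeds 8).
    (c): 79 − 65 = 14 > 8 [met]
  The defendant carries the last stage.
All stages carried — the defendant prevails on this issue.
— Issue II —
Stage II.1 (plaintiff, a more-likely-than-not showing, weight is at least 53): (d) net 82−26=56 ≥ 53 — meets; (e) net 85−34=51 < 53 — fails.
  Stage II.1 not carried; the plaintiff fails its burden.
The defendant prevails on this issue.
— Issue III —
At Stage III.1 the plaintiff must meet the balance of probabilities (weight is at least 48): on (h) the weight is 44, < 48, so (h) does not meet the standard.
  Stage III.1 not carried; the plaintiff fails its burden.
So the defendant prevails on this issue.
Per-issue: Issue I → defendant; Issue II → defendant; Issue III → defendant. The plaintiff must prevail on at least one issue; overall, the defendant prevails.

defendant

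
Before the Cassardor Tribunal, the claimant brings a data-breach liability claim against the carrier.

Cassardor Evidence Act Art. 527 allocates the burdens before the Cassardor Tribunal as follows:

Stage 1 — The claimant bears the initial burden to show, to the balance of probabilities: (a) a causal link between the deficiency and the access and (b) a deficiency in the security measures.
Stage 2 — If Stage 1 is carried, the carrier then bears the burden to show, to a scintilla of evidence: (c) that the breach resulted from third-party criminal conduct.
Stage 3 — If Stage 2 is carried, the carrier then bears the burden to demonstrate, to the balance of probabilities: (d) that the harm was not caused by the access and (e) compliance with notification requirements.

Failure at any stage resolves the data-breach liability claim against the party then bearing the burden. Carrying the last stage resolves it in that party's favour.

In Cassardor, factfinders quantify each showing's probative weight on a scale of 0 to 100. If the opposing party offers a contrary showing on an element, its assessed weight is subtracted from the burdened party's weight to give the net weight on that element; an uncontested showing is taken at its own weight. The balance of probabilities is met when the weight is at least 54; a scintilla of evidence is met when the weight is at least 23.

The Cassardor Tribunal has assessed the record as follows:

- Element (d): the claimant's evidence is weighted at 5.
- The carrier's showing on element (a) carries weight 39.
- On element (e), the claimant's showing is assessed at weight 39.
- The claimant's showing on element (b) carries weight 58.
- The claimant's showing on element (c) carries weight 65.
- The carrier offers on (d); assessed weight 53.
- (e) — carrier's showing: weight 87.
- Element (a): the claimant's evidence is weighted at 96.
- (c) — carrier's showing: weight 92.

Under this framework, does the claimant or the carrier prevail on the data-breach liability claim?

Stage 1 — burden on claimant; standard: the balance of probabilities (weight is at least 54).
    (a): 96 − 39 = 57 ≥ 54 [met]
    (b): 58 ≥ 54 [met]
  Stage 1 is satisfied; the onus moves to the carrier.
Stage 2 — burden on carrier; standard: a scintilla of evidence (weight is at least 23).
    (c): 92 − 65 = 27 ≥ 23 [met]
  Stage 2 is satisfied; the carrier continues to bear the burden.
Stage 3 — burden on carrier; standard: the balance of probabilities (weight is at least 54).
    (d): 53 − 5 = 48 < 54 [not met]
    (e): 87 − 39 = 48 < 54 [not met]
  The carrier does not carry Stage 3.
So the claimant prevails.

claimant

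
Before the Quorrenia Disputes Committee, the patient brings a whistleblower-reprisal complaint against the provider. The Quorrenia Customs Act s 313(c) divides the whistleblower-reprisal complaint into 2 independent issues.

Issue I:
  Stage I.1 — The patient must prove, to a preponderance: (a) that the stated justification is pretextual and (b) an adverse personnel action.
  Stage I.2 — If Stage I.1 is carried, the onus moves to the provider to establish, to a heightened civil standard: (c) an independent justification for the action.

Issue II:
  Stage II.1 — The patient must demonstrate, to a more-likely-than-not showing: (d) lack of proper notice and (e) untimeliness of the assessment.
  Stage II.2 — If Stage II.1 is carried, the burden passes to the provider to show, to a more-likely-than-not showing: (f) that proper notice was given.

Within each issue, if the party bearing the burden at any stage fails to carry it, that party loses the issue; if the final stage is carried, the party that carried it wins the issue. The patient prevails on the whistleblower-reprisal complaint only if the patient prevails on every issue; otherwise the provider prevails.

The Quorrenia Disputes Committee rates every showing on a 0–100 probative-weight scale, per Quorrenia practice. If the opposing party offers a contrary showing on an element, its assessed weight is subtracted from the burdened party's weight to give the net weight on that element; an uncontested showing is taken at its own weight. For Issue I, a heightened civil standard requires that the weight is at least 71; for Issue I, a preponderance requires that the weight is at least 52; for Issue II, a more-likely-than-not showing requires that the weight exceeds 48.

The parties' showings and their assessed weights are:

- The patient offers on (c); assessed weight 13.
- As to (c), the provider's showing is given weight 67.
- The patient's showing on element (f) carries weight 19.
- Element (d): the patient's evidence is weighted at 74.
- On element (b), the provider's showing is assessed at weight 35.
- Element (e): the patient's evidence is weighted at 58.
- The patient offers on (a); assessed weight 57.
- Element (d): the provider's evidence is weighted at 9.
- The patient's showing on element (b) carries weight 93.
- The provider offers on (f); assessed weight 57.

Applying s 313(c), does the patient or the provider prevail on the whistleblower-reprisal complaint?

patient

— Issue I —
Stage I.1 — burden on patient; standard: a preponderance (weight is at least 52).
    (a): 57 ≥ 52 [met]
    (b): 93 − 35 = 58 ≥ 52 [met]
  Stage I.1 carried; the burden shifts to the provider.
Stage I.2 — burden on provider; standard: a heightened civil standard (weight is at least 71).
    (c): 67 − 13 = 54 < 71 [not met]
  The provider does not carry Stage I.2.
The patient prevails on this issue.
— Issue II —
Stage II.1 (patient, a more-likely-than-not showing, weight exceeds 48): (d) net 74−9=65 > 48 — meets; (e) 58 > 48 — meets.
  The patient carries Stage II.1; the provider now bears the burden.
Stage II.2 (provider, a more-likely-than-not showing, weight exceeds 48): (f) net 57−19=38 ≤ 48 — fails.
  The provider does not carry Stage II.2.
The patient prevails on this issue.
Per-issue: Issue I → patient; Issue II → patient. The patient must prevail on every issue; overall, the patient prevails.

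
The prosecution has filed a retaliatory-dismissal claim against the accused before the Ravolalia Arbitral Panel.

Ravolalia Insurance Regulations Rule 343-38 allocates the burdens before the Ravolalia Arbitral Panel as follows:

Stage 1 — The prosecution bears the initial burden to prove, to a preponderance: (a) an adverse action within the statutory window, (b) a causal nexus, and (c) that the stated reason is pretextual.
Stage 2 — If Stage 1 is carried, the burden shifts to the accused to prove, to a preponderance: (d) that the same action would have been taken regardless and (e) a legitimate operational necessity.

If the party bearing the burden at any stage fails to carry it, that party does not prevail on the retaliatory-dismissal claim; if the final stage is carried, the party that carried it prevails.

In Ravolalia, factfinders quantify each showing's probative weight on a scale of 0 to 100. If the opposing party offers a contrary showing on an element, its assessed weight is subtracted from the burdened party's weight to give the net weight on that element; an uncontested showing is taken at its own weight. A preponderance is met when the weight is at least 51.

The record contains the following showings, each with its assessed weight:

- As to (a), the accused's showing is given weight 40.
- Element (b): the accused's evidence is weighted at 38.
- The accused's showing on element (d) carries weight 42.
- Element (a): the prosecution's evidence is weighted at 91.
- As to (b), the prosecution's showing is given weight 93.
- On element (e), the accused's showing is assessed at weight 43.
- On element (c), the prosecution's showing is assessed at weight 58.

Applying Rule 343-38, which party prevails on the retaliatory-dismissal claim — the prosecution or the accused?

Stage 1 — burden on prosecution; standard: a preponderance (weight is at least 51).
    (a): 91 − 40 = 51 ≥ 51 [met]
    (b): 93 − 38 = 55 ≥ 51 [met]
    (c): 58 ≥ 51 [met]
  Stage 1 is satisfied; the onus moves to the accused.
Stage 2 — burden on accused; standard: a preponderance (weight is at least 51).
    (d): 42 < 51 [not met]
    (e): 43 < 51 [not met]
  Stage 2 not carried; the accused fails its burden.
The analysis ends at Stage 2; the prosecution prevails.

prosecution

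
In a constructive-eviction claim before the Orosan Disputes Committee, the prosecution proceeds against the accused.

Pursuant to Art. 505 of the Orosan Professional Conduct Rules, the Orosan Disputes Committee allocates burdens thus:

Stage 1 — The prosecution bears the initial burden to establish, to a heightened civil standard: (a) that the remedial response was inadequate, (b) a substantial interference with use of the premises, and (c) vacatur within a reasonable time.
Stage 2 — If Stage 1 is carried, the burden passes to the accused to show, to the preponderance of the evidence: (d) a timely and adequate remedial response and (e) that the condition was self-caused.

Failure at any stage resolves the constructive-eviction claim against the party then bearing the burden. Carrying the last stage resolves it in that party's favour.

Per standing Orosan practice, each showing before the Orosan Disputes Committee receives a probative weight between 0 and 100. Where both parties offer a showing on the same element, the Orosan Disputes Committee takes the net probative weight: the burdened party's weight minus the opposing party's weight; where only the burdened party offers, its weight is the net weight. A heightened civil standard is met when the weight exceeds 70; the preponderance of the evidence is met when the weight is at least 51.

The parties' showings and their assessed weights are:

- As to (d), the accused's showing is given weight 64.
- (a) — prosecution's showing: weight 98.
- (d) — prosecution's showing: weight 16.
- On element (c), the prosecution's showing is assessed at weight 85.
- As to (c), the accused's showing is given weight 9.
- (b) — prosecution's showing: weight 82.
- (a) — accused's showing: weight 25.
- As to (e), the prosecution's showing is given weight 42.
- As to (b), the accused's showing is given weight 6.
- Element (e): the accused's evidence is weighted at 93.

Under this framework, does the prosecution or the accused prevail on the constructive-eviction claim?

prosecution

Stage 1 (prosecution, a heightened civil standard, weight exceeds 70): (a) net 98−25=73 > 70 — meets; (b) net 82−6=76 > 70 — meets; (c) net 85−9=76 > 70 — meets.
  The prosecution carries Stage 1; the accused now bears the burden.
Stage 2 (accused, the preponderance of the evidence, weight is at least 51): (d) net 64−16=48 < 51 — fails; (e) net 93−42=51 ≥ 51 — meets.
  Stage 2 not carried; the accused fails its burden.
The analysis ends at Stage 2; the prosecution prevails.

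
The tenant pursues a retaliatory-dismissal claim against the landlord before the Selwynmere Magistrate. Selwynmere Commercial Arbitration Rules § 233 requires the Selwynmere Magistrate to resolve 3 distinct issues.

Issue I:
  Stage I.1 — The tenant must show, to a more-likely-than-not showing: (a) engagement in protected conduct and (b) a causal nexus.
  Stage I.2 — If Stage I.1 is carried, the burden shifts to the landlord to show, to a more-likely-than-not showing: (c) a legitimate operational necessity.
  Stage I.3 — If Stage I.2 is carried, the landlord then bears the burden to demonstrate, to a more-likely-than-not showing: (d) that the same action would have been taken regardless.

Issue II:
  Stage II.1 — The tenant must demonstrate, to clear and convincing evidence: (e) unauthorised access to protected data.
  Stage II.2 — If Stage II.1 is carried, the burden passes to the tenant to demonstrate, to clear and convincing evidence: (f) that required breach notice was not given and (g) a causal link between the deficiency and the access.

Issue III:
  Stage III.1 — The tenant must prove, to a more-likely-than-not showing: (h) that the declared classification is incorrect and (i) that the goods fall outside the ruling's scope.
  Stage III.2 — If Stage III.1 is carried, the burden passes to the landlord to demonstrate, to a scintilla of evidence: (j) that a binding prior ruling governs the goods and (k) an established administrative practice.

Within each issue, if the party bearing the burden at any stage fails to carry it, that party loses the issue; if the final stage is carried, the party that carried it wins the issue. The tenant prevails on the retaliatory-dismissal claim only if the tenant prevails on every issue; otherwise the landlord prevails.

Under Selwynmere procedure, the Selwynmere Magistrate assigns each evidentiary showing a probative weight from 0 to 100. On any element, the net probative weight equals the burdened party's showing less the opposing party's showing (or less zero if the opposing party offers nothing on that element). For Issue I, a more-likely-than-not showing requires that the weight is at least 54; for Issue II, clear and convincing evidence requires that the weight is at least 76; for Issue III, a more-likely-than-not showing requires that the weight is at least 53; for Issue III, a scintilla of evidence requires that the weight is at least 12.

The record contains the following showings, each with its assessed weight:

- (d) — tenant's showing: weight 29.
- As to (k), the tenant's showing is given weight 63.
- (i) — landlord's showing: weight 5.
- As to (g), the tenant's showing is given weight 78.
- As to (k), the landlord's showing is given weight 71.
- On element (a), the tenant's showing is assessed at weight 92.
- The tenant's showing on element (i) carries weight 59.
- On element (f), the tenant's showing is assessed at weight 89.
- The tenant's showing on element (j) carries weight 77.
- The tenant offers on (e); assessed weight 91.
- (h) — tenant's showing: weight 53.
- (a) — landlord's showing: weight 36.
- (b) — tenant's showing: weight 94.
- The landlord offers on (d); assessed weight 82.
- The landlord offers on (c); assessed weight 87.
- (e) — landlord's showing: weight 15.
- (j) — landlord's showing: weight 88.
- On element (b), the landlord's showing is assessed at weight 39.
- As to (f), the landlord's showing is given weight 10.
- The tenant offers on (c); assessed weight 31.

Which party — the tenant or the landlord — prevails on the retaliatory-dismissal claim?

tenant

— Issue I —
At Stage I.1 the tenant must meet a more-likely-than-not showing (weight is at least 54): on (a) the weight is 92 less the opposing 36 gives net 56, which does reach 54, so (a) meets the standard; on (b) the weight is 94 less the opposing 39 gives net 55, which does reach 54, so (b) meets the standard.
  All elements met. The burden passes to the landlord.
At Stage I.2 the landlord must meet a more-likely-than-not showing (weight is at least 54): on (c) the weight is 87 less the opposing 31 gives net 56, which does reach 54, so (c) meets the standard.
  Stage I.2 carried; the burden remains with the landlord.
At Stage I.3 the landlord must meet a more-likely-than-not showing (weight is at least 54): on (d) the weight is 82 less the opposing 29 gives net 53, which does not reach 54, so (d) does not meet the standard.
  Not every element is met, so the landlord fails to carry Stage I.3.
So the tenant prevails on this issue.
— Issue II —
Stage II.1 (tenant, clear and convincing evidence, weight is at least 76): (e) net 91−15=76 ≥ 76 — meets.
  Stage II.1 is satisfied; the tenant continues to bear the burden.
Stage II.2 (tenant, clear and convincing evidence, weight is at least 76): (f) net 89−10=79 ≥ 76 — meets; (g) 78 ≥ 76 — meets.
  All elements met at the final stage.
All stages carried — the tenant prevails on this issue.
— Issue III —
Stage III.1 — burden on tenant; standard: a more-likely-than-not showing (weight is at least 53).
    (h): 53 ≥ 53 [met]
    (i): 59 − 5 = 54 ≥ 53 [met]
  Stage III.1 is satisfied; the onus moves to the landlord.
Stage III.2 — burden on landlord; standard: a scintilla of evidence (weight is at least 12).
    (j): 88 − 77 = 11 < 12 [not met]
    (k): 71 − 63 = 8 < 12 [not met]
  Stage III.2 not carried; the landlord fails its burden.
So the tenant prevails on this issue.
Per-issue: Issue I → tenant; Issue II → tenant; Issue III → tenant. The tenant must prevail on every issue; overall, the tenant prevails.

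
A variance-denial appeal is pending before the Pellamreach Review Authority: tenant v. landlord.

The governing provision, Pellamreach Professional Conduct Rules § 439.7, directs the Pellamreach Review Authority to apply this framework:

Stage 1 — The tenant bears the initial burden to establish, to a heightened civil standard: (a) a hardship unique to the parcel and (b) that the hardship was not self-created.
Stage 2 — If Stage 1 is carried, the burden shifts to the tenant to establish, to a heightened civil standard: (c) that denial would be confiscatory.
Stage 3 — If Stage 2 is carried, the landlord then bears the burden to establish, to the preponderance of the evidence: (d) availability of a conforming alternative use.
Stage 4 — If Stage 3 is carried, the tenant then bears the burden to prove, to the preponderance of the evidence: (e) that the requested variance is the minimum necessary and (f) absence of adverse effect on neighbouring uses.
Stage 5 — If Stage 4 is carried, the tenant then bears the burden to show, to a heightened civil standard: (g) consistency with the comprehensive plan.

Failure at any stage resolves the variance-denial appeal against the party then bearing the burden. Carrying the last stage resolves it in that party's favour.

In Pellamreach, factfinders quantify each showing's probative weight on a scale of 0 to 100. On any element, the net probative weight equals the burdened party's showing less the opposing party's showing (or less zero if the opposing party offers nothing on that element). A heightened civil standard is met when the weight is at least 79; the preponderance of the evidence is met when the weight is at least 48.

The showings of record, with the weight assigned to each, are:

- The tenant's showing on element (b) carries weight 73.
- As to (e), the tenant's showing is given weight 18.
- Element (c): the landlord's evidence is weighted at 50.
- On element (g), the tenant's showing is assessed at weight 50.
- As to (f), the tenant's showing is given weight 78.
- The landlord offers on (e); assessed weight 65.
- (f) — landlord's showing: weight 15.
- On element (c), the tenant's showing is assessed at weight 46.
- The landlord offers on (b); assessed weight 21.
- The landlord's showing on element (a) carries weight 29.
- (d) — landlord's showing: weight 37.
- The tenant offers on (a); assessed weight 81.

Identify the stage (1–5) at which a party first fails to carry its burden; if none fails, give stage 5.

Stage 1 — burden on tenant; standard: a heightened civil standard (weight is at least 79).
    (a): 81 − 29 = 52 < 79 [not met]
    (b): 73 − 21 = 52 < 79 [not met]
  The tenant does not carry Stage 1.
So the landlord prevails.

stage 1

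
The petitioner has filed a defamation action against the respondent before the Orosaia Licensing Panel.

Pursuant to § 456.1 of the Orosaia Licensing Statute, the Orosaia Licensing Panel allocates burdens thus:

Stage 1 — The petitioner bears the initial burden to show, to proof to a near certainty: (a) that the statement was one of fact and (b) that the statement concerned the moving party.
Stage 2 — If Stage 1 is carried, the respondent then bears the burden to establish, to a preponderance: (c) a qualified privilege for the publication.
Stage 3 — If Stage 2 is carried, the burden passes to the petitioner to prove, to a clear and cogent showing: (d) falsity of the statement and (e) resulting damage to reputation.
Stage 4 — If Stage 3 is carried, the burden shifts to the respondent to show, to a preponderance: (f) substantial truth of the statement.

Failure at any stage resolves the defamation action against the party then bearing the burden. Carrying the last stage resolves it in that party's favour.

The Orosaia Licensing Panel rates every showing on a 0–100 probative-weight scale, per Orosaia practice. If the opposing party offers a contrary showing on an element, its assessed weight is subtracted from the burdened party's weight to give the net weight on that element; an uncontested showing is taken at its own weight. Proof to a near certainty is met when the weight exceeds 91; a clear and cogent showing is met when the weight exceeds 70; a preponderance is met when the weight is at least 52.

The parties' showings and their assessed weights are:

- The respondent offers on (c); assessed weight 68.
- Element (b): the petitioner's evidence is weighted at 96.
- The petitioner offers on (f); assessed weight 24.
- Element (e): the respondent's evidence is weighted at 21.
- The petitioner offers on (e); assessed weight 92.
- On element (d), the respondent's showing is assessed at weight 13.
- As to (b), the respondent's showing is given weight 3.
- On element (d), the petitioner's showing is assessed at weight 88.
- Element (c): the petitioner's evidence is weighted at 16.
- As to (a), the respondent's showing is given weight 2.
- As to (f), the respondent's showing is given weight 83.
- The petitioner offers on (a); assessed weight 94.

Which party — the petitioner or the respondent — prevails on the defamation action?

respondent

At Stage 1 the petitioner must meet proof to a near certainty (weight exceeds 91): on (a) the weight is 94 less the opposing 2 gives net 92, > 91, so (a) meets the standard; on (b) the weight is 96 less the opposing 3 gives net 93, > 91, so (b) meets the standard.
  Stage 1 carried; the burden shifts to the respondent.
At Stage 2 the respondent must meet a preponderance (weight is at least 52): on (c) the weight is 68 less the opposing 16 gives net 52, which does reach 52, so (c) meets the standard.
  All elements met. The burden passes to the petitioner.
At Stage 3 the petitioner must meet a clear and cogent showing (weight exceeds 70): on (d) the weight is 88 less the opposing 13 gives net 75, > 70, so (d) meets the standard; on (e) the weight is 92 less the opposing 21 gives net 71, > 70, so (e) meets the standard.
  Stage 3 is satisfied; the onus moves to the respondent.
At Stage 4 the respondent must meet a preponderance (weight is at least 52): on (f) the weight is 83 less the opposing 24 gives net 59, ≥ 52, so (f) meets the standard.
  The respondent carries the last stage.
With every stage satisfied, the respondent prevails.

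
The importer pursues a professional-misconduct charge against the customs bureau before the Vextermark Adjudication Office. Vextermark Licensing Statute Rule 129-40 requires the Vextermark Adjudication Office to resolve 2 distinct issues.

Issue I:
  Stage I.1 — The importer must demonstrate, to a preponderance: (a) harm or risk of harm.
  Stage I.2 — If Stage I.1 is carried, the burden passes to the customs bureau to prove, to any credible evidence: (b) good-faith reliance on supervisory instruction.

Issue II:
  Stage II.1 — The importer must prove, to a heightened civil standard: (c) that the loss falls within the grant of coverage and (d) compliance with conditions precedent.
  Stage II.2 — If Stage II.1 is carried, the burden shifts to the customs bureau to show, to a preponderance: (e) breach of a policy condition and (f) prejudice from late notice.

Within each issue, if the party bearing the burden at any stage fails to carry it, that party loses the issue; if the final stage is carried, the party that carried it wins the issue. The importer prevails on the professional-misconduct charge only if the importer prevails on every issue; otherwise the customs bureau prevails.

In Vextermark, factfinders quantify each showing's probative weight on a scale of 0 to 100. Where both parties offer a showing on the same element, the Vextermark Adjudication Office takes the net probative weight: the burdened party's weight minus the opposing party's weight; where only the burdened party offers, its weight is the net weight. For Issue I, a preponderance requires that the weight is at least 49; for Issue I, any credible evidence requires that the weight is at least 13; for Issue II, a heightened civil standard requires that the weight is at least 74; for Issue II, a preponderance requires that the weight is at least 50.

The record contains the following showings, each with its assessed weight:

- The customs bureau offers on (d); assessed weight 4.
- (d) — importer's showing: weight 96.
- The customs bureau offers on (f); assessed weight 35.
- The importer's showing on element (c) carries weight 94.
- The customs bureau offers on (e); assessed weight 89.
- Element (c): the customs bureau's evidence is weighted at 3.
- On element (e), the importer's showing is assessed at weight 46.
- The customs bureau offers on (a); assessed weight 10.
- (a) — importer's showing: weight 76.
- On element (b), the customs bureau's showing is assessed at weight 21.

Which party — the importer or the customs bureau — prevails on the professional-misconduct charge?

customs bureau

— Issue I —
At Stage I.1 the importer must meet a preponderance (weight is at least 49): on (a) the weight is 76 less the opposing 10 gives net 66, ≥ 49, so (a) meets the standard.
  Stage I.1 carried; the burden shifts to the customs bureau.
At Stage I.2 the customs bureau must meet any credible evidence (weight is at least 13): on (b) the weight is 21, ≥ 13, so (b) meets the standard.
  All elements met at the final stage.
All stages carried — the customs bureau prevails on this issue.
— Issue II —
Stage II.1 — burden on importer; standard: a heightened civil standard (weight is at least 74).
    (c): 94 − 3 = 91 ≥ 74 [met]
    (d): 96 − 4 = 92 ≥ 74 [met]
  The importer carries Stage II.1; the customs bureau now bears the burden.
Stage II.2 — burden on customs bureau; standard: a preponderance (weight is at least 50).
    (e): 89 − 46 = 43 < 50 [not met]
    (f): 35 < 50 [not met]
  Not every element is met, so the customs bureau fails to carry Stage II.2.
The importer prevails on this issue.
Per-issue: Issue I → customs bureau; Issue II → importer. The importer must prevail on every issue; overall, the customs bureau prevails.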